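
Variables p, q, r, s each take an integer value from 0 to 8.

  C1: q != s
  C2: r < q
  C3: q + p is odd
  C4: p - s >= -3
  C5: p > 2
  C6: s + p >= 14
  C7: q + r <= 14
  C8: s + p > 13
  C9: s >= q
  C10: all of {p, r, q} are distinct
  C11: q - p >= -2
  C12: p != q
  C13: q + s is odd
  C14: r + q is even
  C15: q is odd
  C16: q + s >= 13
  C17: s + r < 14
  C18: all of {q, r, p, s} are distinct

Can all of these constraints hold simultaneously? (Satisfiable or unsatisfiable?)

Satisfiable

The assignment p = 6, q = 7, r = 5, s = 8 works:
  constraint 4 holds since p - s = -2.
  constraint 6 holds since s + p = 14.
  constraint 7 holds since q + r = 12.
The rest check out directly.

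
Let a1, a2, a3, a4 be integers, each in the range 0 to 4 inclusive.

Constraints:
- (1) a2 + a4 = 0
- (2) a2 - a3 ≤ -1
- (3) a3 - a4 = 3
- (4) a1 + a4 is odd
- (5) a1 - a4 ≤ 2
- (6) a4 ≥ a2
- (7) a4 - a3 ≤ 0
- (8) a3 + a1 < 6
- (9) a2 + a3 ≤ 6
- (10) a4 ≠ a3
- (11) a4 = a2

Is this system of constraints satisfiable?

Satisfiable

Setting (a1, a2, a3, a4) = (1, 0, 3, 0) satisfies everything: constraint 1: a2 + a4 = 0; constraint 2: a2 - a3 = -3, and the others follow.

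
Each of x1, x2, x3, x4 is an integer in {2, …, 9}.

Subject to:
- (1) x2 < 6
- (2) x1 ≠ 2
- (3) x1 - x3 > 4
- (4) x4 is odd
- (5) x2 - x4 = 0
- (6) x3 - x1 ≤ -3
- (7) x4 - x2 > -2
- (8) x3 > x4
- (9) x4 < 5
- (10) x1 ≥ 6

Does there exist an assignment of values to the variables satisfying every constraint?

Take x1 = 9, x2 = 3, x3 = 4, x4 = 3. Then constraint 3: x1 - x3 = 5; constraint 5: x2 - x4 = 0, and every other listed constraint is also met.

Satisfiable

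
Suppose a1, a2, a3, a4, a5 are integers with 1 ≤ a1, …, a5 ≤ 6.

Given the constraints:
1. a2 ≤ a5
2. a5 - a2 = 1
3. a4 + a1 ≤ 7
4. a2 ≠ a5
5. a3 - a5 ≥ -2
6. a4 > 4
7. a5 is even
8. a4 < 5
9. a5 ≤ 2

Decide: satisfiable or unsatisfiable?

From constraint 6: a4 ≥ 5. From constraint 8: a4 ≤ 4. But 4 < 5, so no value of a4 works.

Unsatisfiable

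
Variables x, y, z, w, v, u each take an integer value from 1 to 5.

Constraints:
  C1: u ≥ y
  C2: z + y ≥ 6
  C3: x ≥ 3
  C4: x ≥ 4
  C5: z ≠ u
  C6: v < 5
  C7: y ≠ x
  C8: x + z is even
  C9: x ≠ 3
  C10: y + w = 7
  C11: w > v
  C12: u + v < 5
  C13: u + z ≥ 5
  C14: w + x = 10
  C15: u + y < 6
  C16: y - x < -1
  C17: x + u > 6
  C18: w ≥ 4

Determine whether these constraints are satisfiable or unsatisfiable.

Setting (x, y, z, w, v, u) = (5, 2, 5, 5, 1, 3) satisfies everything: constraint 2: z + y = 7; constraint 10: y + w = 7, and the others follow.

Satisfiable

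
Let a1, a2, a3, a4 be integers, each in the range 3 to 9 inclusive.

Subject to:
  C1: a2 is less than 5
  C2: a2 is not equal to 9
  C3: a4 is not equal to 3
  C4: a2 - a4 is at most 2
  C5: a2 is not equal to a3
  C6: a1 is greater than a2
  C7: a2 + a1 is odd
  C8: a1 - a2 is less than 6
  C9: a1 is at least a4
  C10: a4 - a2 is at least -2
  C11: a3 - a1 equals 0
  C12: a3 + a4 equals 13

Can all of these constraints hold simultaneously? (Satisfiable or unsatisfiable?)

Satisfiable

Take a1 = 9, a2 = 4, a3 = 9, a4 = 4. Then constraint 4: a2 - a4 = 0; constraint 8: a1 - a2 = 5, and every other listed constraint is also met.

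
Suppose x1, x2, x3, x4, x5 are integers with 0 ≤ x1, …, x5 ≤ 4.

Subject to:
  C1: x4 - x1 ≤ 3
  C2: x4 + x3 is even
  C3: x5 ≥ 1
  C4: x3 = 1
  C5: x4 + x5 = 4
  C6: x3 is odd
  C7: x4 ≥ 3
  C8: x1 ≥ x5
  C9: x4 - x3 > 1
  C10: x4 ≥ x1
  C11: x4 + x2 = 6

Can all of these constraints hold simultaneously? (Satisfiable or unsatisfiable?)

One satisfying assignment is x1 = 2, x2 = 3, x3 = 1, x4 = 3, x5 = 1.
For the less obvious constraints — constraint 1: x4 - x1 = 1; constraint 5: x4 + x5 = 4 — and the others hold by inspection.

Satisfiable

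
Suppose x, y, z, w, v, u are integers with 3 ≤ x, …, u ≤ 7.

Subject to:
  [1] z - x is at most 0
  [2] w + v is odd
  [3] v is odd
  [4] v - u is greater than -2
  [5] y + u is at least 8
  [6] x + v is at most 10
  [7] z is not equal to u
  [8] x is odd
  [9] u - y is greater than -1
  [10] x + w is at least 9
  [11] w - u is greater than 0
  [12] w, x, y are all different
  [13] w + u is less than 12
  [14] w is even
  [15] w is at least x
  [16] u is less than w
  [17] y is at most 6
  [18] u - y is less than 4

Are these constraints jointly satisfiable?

Setting (x, y, z, w, v, u) = (3, 4, 3, 6, 5, 5) satisfies everything: constraint 1: z - x = 0; constraint 4: v - u = 0, and the others follow.

Satisfiable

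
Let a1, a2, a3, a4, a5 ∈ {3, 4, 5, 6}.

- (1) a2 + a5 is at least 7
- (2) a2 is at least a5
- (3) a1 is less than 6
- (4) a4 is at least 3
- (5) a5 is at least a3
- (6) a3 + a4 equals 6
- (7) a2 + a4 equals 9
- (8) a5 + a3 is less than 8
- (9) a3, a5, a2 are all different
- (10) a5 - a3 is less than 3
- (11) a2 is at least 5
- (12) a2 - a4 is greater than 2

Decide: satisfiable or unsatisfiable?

Satisfiable

Try a1 = 3, a2 = 6, a3 = 3, a4 = 3, a5 = 4.
Check constraint 1: a2 + a5 = 10; constraint 6: a3 + a4 = 6; constraint 7: a2 + a4 = 9. The remaining constraints are straightforward to verify.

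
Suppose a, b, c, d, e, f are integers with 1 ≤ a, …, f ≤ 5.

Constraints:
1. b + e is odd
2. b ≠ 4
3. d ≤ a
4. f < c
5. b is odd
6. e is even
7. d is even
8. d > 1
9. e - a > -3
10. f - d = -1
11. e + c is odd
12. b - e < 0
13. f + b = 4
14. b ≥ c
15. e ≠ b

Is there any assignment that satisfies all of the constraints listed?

Satisfiable

Try a = 4, b = 3, c = 3, d = 2, e = 4, f = 1.
Check constraint 9: e - a = 0; constraint 10: f - d = -1. The remaining constraints are straightforward to verify.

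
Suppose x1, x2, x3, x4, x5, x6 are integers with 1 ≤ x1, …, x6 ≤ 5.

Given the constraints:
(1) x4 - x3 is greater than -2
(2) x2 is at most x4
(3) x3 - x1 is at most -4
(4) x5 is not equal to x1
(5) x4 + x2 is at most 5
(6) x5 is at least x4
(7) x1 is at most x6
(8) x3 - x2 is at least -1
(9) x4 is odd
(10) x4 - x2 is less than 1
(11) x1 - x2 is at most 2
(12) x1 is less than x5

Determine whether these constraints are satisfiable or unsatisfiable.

Unsatisfiable

Constraints 3, 8, and 11 give x3 − x2 ≥ -1, x2 − x1 ≥ -2, x1 − x3 ≥ 4.
Adding all 3 inequalities: the left sides telescope to 0, and the right sides sum to (-1) + (-2) + 4 = 1. So 0 ≥ 1, which is false.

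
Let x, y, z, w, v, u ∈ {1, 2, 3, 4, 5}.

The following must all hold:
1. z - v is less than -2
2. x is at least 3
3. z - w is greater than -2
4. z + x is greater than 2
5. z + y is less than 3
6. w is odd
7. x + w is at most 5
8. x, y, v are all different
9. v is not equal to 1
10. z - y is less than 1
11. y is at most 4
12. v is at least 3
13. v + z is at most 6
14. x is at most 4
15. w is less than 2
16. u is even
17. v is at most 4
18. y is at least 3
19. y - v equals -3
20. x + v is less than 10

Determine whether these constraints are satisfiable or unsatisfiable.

Constraints 2, 11, 12, 14, 17, and 18 confine each of x, y, v to the 2 values {3, 4}.
Constraint 8 requires all 3 of them to be distinct, but only 2 values are available — impossible by the pigeonhole principle.

Unsatisfiable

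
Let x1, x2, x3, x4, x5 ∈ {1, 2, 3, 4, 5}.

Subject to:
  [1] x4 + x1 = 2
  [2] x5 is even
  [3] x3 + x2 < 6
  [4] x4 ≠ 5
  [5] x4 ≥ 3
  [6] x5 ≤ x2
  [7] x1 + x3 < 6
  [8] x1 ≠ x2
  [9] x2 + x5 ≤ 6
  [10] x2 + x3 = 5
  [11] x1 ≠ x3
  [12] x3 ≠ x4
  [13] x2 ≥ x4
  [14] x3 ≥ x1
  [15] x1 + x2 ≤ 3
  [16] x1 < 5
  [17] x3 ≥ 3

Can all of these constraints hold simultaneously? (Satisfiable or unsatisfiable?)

Unsatisfiable

From constraints 5 and 13: x2 ≥ x4 ≥ 3. From constraint 17: x3 ≥ 3. Hence x2 + x3 ≥ 6. But constraint 10 requires x2 + x3 = 5, and 5 < 6. Contradiction.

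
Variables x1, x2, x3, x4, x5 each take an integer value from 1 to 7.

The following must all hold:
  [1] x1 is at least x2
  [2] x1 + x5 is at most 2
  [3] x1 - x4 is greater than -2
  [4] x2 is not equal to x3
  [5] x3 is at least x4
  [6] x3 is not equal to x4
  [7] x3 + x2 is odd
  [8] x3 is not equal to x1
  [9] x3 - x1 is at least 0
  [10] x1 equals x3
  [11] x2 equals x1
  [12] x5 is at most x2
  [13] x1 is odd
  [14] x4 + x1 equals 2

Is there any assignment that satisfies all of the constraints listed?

From constraints 10 and 11, x2 = x1 = x3, so x2 = x3. But constraint 4 says x2 ≠ x3. Contradiction.

Unsatisfiable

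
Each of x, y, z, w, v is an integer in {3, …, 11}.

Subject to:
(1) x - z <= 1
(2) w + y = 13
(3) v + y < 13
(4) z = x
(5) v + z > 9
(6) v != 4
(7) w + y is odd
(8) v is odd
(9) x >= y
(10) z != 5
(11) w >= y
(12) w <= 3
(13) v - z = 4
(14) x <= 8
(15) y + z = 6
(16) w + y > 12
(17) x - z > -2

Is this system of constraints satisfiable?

From constraint 12: w ≤ 3. From constraints 9 and 14: y ≤ x ≤ 8. Hence w + y ≤ 11. But constraint 2 requires w + y = 13, and 13 > 11. Contradiction.

Unsatisfiable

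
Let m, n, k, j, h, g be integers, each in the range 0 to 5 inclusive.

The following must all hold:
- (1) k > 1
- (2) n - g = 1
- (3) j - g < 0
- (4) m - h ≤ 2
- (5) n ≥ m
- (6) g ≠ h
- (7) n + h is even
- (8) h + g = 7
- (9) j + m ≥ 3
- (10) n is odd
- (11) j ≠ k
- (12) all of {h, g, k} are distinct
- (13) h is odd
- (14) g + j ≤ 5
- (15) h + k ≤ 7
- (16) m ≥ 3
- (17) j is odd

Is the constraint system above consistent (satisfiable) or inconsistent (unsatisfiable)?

Satisfiable

One satisfying assignment is m = 4, n = 5, k = 2, j = 1, h = 3, g = 4.
For the less obvious constraints — constraint 2: n - g = 1; constraint 3: j - g = -3 — and the others hold by inspection.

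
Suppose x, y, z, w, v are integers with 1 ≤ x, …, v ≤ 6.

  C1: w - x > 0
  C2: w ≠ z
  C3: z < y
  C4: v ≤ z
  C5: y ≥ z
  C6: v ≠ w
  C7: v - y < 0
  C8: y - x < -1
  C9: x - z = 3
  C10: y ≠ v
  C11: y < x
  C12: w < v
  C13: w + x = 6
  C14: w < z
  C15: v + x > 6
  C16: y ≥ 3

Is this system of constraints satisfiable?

Constraints 1, 3, 4, 11, and 12 give w < v, v ≤ z, z < y, y < x, x < w. Chaining: w < v ≤ z < y < x < w, which forces w < w — impossible.

Unsatisfiable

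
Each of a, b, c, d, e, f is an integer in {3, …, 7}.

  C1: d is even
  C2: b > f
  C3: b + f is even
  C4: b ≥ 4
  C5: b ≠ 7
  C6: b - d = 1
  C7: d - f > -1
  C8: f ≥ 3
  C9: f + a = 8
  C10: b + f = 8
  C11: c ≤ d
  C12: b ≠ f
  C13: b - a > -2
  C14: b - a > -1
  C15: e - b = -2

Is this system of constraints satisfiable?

Satisfiable

One satisfying assignment is a = 5, b = 5, c = 3, d = 4, e = 3, f = 3.
For the less obvious constraints — constraint 6: b - d = 1; constraint 7: d - f = 1 — and the others hold by inspection.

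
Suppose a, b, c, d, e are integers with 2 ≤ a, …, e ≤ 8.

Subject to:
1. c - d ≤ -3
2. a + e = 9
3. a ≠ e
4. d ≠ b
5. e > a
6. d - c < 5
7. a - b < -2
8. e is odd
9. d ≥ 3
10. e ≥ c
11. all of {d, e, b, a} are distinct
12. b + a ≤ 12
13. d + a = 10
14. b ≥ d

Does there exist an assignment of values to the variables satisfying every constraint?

One satisfying assignment is a = 4, b = 7, c = 2, d = 6, e = 5.
For the less obvious constraints — constraint 1: c - d = -4; constraint 2: a + e = 9 — and the others hold by inspection.

Satisfiable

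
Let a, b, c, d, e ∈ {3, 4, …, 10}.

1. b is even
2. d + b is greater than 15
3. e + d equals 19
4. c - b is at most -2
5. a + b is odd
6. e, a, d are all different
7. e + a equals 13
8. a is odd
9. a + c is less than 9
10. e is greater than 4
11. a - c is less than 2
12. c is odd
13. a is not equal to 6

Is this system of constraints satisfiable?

Satisfiable

The assignment a = 3, b = 8, c = 3, d = 9, e = 10 works:
  constraint 2 holds since d + b = 17.
  constraint 3 holds since e + d = 19.
  constraint 4 holds since c - b = -5.
The rest check out directly.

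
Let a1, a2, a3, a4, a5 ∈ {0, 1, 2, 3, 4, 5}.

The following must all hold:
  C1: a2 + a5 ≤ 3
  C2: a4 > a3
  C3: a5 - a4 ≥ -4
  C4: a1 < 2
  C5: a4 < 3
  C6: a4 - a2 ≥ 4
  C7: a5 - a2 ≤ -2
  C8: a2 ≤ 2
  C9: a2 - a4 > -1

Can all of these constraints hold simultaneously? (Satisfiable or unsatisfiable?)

Constraints 3, 6, and 7 give a5 − a4 ≥ -4, a4 − a2 ≥ 4, a2 − a5 ≥ 2.
Adding all 3 inequalities: the left sides telescope to 0, and the right sides sum to (-4) + 4 + 2 = 2. So 0 ≥ 2, which is false.

Unsatisfiable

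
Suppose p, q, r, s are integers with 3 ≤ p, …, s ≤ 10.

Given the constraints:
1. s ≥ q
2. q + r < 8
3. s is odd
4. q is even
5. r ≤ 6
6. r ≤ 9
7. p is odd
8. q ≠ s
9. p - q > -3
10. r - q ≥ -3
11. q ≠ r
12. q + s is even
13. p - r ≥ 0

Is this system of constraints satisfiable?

Constraint 4 makes q even and constraint 3 makes s odd, so q + s must be odd. Constraint 12 says q + s is even — contradiction.

Unsatisfiable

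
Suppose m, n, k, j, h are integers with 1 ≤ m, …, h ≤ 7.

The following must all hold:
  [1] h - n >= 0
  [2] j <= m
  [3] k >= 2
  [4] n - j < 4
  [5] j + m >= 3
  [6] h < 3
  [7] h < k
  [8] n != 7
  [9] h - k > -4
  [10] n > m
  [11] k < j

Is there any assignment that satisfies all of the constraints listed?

Constraints 1, 2, 7, 10, and 11 give h < k, k < j, j ≤ m, m < n, n ≤ h. Chaining: h < k < j ≤ m < n ≤ h, which forces h < h — impossible.

Unsatisfiable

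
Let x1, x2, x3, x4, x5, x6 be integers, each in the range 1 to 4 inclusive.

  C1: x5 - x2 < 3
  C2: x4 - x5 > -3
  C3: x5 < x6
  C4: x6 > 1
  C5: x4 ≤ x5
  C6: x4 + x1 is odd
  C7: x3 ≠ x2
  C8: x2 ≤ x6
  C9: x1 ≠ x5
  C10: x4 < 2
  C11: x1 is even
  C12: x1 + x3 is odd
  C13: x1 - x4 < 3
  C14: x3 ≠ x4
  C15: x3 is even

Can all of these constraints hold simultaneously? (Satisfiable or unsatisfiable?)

Unsatisfiable

Constraint 11 makes x1 even and constraint 15 makes x3 even, so x1 + x3 must be even. Constraint 12 says x1 + x3 is odd — contradiction.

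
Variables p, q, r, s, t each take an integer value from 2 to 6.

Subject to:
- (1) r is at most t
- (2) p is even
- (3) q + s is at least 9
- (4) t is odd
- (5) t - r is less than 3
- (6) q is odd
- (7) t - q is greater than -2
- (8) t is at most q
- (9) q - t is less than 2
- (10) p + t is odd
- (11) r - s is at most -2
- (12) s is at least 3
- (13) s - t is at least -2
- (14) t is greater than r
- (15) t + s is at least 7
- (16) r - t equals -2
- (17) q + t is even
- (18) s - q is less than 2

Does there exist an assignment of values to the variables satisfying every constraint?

Satisfiable

Setting (p, q, r, s, t) = (2, 5, 3, 5, 5) satisfies everything: constraint 3: q + s = 10; constraint 5: t - r = 2; constraint 7: t - q = 0, and the others follow.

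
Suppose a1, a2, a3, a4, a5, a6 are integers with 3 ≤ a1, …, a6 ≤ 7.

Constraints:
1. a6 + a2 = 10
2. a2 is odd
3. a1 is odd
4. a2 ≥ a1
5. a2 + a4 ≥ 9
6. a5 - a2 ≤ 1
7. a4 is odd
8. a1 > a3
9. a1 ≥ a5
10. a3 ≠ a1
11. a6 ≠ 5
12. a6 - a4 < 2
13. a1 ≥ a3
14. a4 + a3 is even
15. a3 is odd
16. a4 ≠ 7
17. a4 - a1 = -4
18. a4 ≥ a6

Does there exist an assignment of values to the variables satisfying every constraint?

Satisfiable

Setting (a1, a2, a3, a4, a5, a6) = (7, 7, 5, 3, 6, 3) satisfies everything: constraint 1: a6 + a2 = 10; constraint 5: a2 + a4 = 10, and the others follow.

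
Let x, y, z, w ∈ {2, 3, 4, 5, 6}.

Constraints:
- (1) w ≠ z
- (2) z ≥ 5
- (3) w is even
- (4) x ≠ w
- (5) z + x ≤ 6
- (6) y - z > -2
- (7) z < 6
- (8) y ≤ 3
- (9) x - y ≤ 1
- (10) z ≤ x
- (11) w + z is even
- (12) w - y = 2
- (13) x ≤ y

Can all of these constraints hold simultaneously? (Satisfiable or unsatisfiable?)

From constraints 2 and 10: x ≥ z and z ≥ 5, so x ≥ 5. From constraints 8 and 13: x ≤ y and y ≤ 3, so x ≤ 3. But 3 < 5, so no value of x works.

Unsatisfiable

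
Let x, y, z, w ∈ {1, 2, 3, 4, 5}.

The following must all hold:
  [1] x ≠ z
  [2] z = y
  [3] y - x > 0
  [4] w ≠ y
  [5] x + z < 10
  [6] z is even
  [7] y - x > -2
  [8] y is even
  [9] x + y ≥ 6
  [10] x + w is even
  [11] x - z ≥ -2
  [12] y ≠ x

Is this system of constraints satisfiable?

The assignment x = 3, y = 4, z = 4, w = 3 works:
  constraint 3 holds since y - x = 1.
  constraint 5 holds since x + z = 7.
  constraint 7 holds since y - x = 1.
The rest check out directly.

Satisfiable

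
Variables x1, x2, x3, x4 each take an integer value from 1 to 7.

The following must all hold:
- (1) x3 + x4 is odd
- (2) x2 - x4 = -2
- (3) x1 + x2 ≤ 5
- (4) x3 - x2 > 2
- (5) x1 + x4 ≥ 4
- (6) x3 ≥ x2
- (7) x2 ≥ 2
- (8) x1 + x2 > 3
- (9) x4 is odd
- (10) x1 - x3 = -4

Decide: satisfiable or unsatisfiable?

Satisfiable

Take x1 = 2, x2 = 3, x3 = 6, x4 = 5. Then constraint 2: x2 - x4 = -2; constraint 3: x1 + x2 = 5; constraint 4: x3 - x2 = 3, and every other listed constraint is also met.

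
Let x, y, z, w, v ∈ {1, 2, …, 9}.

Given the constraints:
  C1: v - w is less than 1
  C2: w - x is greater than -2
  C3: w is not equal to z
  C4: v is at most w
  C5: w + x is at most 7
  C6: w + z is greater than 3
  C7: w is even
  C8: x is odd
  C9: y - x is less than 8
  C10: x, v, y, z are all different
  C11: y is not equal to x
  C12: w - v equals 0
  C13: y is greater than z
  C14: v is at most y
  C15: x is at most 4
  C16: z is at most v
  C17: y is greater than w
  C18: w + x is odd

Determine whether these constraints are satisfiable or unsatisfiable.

The assignment x = 3, y = 9, z = 2, w = 4, v = 4 works:
  constraint 1 holds since v - w = 0.
  constraint 2 holds since w - x = 1.
The rest check out directly.

Satisfiable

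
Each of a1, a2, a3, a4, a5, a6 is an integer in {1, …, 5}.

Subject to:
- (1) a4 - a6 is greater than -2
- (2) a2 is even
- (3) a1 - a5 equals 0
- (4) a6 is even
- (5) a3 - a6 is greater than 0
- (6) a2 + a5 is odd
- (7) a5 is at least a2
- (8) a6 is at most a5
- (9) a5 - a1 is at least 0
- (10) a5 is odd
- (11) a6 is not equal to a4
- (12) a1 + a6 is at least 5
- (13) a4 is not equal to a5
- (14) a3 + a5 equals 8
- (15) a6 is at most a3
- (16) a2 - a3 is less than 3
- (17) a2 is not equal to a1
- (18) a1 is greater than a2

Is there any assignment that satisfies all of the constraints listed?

Try a1 = 5, a2 = 4, a3 = 3, a4 = 1, a5 = 5, a6 = 2.
Check constraint 1: a4 - a6 = -1; constraint 3: a1 - a5 = 0. The remaining constraints are straightforward to verify.

Satisfiable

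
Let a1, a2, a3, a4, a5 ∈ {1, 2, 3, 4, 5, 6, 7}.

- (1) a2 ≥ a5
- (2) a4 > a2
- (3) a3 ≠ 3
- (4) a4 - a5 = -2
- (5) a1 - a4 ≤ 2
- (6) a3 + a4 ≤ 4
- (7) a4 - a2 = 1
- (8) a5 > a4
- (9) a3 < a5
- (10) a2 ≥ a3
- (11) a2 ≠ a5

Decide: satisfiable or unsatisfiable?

Constraints 1, 2, and 8 give a5 ≤ a2, a2 < a4, a4 < a5. Chaining: a5 ≤ a2 < a4 < a5, which forces a5 < a5 — impossible.

Unsatisfiable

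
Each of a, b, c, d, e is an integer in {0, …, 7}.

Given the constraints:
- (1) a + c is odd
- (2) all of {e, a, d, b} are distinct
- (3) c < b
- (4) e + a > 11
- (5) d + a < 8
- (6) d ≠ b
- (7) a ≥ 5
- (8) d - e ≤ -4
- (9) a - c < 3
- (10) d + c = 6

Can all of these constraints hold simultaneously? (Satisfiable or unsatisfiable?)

Satisfiable

One satisfying assignment is a = 5, b = 6, c = 4, d = 2, e = 7.
For the less obvious constraints — constraint 4: e + a = 12; constraint 5: d + a = 7 — and the others hold by inspection.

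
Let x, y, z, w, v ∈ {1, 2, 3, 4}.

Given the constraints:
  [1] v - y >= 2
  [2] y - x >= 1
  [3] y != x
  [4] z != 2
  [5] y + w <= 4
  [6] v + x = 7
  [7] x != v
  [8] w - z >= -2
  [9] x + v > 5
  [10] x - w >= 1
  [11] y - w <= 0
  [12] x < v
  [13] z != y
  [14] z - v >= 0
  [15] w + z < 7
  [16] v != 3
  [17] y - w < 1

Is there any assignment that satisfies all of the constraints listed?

Constraints 1, 2, 8, 10, and 14 give w − z ≥ -2, z − v ≥ 0, v − y ≥ 2, y − x ≥ 1, x − w ≥ 1.
Adding all 5 inequalities: the left sides telescope to 0, and the right sides sum to (-2) + 0 + 2 + 1 + 1 = 2. So 0 ≥ 2, which is false.

Unsatisfiable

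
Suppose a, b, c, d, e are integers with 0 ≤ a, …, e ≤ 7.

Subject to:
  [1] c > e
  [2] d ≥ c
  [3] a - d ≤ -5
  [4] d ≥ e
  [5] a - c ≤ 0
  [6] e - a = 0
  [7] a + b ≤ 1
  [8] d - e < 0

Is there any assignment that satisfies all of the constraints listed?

Constraints 1, 2, and 8 give e < c, c ≤ d, d < e. Chaining: e < c ≤ d < e, which forces e < e — impossible.

Unsatisfiable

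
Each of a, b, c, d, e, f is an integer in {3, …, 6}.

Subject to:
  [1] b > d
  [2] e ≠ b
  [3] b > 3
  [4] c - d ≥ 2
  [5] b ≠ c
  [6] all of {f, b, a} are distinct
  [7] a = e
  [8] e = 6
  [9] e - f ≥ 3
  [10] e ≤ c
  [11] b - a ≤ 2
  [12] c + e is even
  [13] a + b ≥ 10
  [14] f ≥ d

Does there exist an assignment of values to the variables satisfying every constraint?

Satisfiable

Try a = 6, b = 5, c = 6, d = 3, e = 6, f = 3.
Check constraint 4: c - d = 3; constraint 9: e - f = 3. The remaining constraints are straightforward to verify.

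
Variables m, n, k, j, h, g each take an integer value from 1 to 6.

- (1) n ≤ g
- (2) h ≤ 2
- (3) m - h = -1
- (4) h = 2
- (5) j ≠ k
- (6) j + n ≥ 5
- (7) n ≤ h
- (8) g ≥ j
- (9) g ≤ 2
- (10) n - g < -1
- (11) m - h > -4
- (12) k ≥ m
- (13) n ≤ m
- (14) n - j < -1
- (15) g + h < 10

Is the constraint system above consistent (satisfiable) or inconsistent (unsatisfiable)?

From constraints 8 and 9: j ≤ g ≤ 2. From constraints 2 and 7: n ≤ h ≤ 2. Hence j + n ≤ 4. But constraint 6 requires j + n ≥ 5, and 5 > 4. Contradiction.

Unsatisfiable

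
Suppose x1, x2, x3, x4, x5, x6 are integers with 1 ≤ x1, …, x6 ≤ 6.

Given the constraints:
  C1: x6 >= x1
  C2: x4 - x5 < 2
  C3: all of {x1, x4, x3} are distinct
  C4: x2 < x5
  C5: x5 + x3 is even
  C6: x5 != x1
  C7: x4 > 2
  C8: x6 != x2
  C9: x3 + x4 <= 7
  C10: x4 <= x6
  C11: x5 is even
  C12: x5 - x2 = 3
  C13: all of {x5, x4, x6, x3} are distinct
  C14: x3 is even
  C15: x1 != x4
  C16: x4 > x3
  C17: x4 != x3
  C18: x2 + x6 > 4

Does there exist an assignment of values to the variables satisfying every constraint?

Satisfiable

The assignment x1 = 1, x2 = 1, x3 = 2, x4 = 3, x5 = 4, x6 = 6 works:
  constraint 2 holds since x4 - x5 = -1.
  constraint 9 holds since x3 + x4 = 5.
  constraint 12 holds since x5 - x2 = 3.
The rest check out directly.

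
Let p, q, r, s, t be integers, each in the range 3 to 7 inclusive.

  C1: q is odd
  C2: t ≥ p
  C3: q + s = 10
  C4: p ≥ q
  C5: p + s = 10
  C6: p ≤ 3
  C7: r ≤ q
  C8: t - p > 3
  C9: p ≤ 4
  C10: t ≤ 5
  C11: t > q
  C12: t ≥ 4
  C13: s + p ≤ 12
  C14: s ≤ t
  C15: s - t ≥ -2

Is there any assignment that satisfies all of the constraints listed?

Unsatisfiable

From constraints 4 and 9: q ≤ p ≤ 4. From constraints 10 and 14: s ≤ t ≤ 5. Hence q + s ≤ 9. But constraint 3 requires q + s = 10, and 10 > 9. Contradiction.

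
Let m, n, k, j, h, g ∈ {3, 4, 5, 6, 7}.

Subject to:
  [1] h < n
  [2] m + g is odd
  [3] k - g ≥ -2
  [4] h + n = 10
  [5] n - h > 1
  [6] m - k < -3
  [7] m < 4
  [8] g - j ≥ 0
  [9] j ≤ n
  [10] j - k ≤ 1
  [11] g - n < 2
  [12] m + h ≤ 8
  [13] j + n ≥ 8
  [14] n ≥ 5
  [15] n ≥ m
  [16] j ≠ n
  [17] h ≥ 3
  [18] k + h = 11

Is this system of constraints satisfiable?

Take m = 3, n = 6, k = 7, j = 5, h = 4, g = 6. Then constraint 3: k - g = 1; constraint 4: h + n = 10, and every other listed constraint is also met.

Satisfiable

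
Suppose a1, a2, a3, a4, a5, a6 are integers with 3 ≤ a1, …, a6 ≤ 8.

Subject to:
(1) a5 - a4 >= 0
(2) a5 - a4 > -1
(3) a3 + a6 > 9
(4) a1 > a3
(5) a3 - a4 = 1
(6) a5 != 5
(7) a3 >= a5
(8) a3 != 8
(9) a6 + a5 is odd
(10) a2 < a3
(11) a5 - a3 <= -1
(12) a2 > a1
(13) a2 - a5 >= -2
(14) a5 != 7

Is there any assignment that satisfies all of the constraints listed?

Constraints 4, 10, and 12 give a2 < a3, a3 < a1, a1 < a2. Chaining: a2 < a3 < a1 < a2, which forces a2 < a2 — impossible.

Unsatisfiable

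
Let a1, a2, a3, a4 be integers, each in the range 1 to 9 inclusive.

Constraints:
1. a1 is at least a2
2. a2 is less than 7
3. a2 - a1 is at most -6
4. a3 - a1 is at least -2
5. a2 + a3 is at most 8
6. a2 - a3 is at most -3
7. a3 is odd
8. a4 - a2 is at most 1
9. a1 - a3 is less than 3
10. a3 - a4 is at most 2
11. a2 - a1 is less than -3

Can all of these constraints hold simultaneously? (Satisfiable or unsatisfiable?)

Unsatisfiable

Constraints 3, 4, 8, and 10 give a1 − a2 ≥ 6, a2 − a4 ≥ -1, a4 − a3 ≥ -2, a3 − a1 ≥ -2.
Adding all 4 inequalities: the left sides telescope to 0, and the right sides sum to 6 + (-1) + (-2) + (-2) = 1. So 0 ≥ 1, which is false.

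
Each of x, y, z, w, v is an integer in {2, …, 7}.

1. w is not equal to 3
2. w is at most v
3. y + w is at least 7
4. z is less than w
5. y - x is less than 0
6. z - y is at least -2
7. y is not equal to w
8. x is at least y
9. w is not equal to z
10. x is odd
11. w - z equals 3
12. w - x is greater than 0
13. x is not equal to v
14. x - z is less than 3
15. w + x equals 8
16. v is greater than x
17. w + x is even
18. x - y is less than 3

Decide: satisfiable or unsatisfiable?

Satisfiable

One satisfying assignment is x = 3, y = 2, z = 2, w = 5, v = 5.
For the less obvious constraints — constraint 3: y + w = 7; constraint 5: y - x = -1 — and the others hold by inspection.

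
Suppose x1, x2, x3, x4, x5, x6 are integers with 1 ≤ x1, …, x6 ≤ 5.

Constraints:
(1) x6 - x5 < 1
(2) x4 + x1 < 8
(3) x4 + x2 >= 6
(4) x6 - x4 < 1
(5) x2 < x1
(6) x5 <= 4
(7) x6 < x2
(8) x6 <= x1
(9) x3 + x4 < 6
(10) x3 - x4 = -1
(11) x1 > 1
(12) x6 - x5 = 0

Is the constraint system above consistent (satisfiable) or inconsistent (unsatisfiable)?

Setting (x1, x2, x3, x4, x5, x6) = (5, 4, 1, 2, 1, 1) satisfies everything: constraint 1: x6 - x5 = 0; constraint 2: x4 + x1 = 7; constraint 3: x4 + x2 = 6, and the others follow.

Satisfiable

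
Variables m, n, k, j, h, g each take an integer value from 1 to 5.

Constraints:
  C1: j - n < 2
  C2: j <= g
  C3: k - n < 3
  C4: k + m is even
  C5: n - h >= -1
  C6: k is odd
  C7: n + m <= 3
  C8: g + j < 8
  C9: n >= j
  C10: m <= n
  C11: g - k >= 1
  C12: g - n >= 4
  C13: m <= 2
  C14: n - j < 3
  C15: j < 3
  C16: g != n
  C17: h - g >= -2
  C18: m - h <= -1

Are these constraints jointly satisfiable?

Unsatisfiable

Constraints 5, 12, and 17 give n − h ≥ -1, h − g ≥ -2, g − n ≥ 4.
Adding all 3 inequalities: the left sides telescope to 0, and the right sides sum to (-1) + (-2) + 4 = 1. So 0 ≥ 1, which is false.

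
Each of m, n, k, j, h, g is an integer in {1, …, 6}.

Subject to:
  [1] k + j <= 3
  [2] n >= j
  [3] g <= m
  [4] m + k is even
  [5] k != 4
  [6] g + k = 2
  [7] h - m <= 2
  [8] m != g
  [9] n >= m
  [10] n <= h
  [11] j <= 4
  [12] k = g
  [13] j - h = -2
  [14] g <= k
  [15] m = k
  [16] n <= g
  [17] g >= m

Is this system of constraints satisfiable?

From constraints 12 and 15, m = k = g, so m = g. But constraint 8 says m ≠ g. Contradiction.

Unsatisfiable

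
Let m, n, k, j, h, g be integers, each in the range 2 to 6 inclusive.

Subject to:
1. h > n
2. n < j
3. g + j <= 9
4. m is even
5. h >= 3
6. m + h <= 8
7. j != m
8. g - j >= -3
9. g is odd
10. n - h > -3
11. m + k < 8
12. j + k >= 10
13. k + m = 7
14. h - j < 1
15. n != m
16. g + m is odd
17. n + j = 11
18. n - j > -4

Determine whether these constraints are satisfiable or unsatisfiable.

Satisfiable

Setting (m, n, k, j, h, g) = (2, 5, 5, 6, 6, 3) satisfies everything: constraint 3: g + j = 9; constraint 6: m + h = 8, and the others follow.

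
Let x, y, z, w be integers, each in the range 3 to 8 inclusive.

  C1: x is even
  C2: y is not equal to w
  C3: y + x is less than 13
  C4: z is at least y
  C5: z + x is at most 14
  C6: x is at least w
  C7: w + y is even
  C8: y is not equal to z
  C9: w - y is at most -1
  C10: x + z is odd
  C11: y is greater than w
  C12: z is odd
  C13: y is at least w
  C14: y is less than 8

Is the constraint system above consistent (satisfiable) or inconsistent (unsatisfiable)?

Satisfiable

The assignment x = 6, y = 5, z = 7, w = 3 works:
  constraint 3 holds since y + x = 11.
  constraint 5 holds since z + x = 13.
The rest check out directly.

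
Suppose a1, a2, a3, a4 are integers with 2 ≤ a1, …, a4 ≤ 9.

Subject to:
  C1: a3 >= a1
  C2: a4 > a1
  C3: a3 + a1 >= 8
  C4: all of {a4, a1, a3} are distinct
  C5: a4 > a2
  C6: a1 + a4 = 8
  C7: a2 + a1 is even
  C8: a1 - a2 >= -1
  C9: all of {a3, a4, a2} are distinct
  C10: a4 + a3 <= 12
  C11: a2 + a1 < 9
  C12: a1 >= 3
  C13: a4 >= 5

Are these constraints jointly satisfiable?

Take a1 = 3, a2 = 3, a3 = 6, a4 = 5. Then constraint 3: a3 + a1 = 9; constraint 6: a1 + a4 = 8; constraint 8: a1 - a2 = 0, and every other listed constraint is also met.

Satisfiable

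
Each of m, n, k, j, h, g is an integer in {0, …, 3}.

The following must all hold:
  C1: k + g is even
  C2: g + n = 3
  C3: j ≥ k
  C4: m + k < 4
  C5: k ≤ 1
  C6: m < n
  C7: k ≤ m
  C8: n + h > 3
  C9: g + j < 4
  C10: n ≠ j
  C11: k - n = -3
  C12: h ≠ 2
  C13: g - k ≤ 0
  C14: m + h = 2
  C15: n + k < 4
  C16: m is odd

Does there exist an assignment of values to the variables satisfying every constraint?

Setting (m, n, k, j, h, g) = (1, 3, 0, 1, 1, 0) satisfies everything: constraint 2: g + n = 3; constraint 4: m + k = 1; constraint 8: n + h = 4, and the others follow.

Satisfiable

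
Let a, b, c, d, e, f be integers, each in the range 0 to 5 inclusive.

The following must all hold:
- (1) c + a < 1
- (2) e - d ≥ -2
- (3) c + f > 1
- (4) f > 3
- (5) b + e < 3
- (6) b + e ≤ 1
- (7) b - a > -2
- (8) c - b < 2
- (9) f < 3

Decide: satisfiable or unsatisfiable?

Unsatisfiable

From constraint 4: f ≥ 4. From constraint 9: f ≤ 2. But 2 < 4, so no value of f works.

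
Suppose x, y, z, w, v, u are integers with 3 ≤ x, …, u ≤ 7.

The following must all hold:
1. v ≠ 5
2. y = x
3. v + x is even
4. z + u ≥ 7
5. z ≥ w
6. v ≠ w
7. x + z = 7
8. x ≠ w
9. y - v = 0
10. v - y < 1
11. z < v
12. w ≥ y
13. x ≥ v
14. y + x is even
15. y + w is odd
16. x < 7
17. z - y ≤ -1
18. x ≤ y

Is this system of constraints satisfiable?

Constraints 5, 11, 12, 13, and 18 give v ≤ x, x ≤ y, y ≤ w, w ≤ z, z < v. Chaining: v ≤ x ≤ y ≤ w ≤ z < v, which forces v < v — impossible.

Unsatisfiable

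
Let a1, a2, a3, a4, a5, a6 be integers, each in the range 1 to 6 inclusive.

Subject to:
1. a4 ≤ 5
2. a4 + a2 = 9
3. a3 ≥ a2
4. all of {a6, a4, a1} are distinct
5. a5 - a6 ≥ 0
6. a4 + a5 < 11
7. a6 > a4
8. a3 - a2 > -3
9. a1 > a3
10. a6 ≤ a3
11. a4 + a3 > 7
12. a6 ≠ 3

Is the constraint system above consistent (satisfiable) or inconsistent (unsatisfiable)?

Take a1 = 6, a2 = 5, a3 = 5, a4 = 4, a5 = 5, a6 = 5. Then constraint 2: a4 + a2 = 9; constraint 5: a5 - a6 = 0, and every other listed constraint is also met.

Satisfiable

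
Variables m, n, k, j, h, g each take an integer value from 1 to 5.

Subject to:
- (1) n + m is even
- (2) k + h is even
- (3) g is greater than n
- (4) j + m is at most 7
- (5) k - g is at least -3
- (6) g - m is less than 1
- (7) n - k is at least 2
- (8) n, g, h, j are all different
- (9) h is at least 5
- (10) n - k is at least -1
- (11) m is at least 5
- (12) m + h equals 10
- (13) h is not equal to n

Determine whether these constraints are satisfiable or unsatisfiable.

Take m = 5, n = 3, k = 1, j = 1, h = 5, g = 4. Then constraint 4: j + m = 6; constraint 5: k - g = -3; constraint 6: g - m = -1, and every other listed constraint is also met.

Satisfiable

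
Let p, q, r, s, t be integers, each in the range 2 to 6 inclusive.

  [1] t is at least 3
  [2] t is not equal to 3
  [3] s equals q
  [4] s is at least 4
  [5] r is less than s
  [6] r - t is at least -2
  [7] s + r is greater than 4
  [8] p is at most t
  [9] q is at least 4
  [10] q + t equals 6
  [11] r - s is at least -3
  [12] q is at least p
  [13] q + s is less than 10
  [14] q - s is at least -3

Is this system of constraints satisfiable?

From constraint 9: q ≥ 4. From constraint 1: t ≥ 3. Hence q + t ≥ 7. But constraint 10 requires q + t = 6, and 6 < 7. Contradiction.

Unsatisfiable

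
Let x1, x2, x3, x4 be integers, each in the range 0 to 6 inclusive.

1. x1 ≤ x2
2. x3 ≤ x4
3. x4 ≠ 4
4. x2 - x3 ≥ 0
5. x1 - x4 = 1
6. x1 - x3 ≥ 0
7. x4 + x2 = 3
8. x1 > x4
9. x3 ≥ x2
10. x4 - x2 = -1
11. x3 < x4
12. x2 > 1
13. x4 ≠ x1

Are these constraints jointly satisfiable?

Constraints 1, 2, 8, and 9 give x2 ≤ x3, x3 ≤ x4, x4 < x1, x1 ≤ x2. Chaining: x2 ≤ x3 ≤ x4 < x1 ≤ x2, which forces x2 < x2 — impossible.

Unsatisfiable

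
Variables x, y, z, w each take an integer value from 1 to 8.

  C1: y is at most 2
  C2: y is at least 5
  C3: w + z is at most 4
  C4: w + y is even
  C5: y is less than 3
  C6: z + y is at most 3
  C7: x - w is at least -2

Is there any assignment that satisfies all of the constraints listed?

From constraint 2: y ≥ 5. From constraint 1: y ≤ 2. But 2 < 5, so no value of y works.

Unsatisfiable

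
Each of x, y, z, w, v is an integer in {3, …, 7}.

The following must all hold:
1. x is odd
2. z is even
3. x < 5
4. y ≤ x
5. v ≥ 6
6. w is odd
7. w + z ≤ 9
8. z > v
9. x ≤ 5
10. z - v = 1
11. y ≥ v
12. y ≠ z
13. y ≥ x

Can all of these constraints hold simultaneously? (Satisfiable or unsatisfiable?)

From constraints 5 and 11: y ≥ v and v ≥ 6, so y ≥ 6. From constraints 4 and 9: y ≤ x and x ≤ 5, so y ≤ 5. But 5 < 6, so no value of y works.

Unsatisfiable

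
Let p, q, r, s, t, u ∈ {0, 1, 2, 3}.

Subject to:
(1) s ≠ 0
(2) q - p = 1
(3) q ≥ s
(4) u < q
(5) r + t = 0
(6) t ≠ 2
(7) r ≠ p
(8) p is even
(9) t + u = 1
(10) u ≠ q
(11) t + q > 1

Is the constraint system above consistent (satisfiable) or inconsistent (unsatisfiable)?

One satisfying assignment is p = 2, q = 3, r = 0, s = 3, t = 0, u = 1.
For the less obvious constraints — constraint 2: q - p = 1; constraint 5: r + t = 0 — and the others hold by inspection.

Satisfiable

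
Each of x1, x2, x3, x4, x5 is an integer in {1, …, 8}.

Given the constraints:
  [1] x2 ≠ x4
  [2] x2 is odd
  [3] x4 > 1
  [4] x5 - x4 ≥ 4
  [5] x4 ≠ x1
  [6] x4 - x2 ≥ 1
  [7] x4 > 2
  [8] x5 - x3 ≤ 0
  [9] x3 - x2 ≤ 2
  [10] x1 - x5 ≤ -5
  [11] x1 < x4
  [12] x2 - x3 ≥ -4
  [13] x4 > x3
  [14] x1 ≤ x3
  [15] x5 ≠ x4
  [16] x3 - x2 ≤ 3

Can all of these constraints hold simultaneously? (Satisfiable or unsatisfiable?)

Constraints 4, 6, 8, and 12 give x3 − x5 ≥ 0, x5 − x4 ≥ 4, x4 − x2 ≥ 1, x2 − x3 ≥ -4.
Adding all 4 inequalities: the left sides telescope to 0, and the right sides sum to 0 + 4 + 1 + (-4) = 1. So 0 ≥ 1, which is false.

Unsatisfiable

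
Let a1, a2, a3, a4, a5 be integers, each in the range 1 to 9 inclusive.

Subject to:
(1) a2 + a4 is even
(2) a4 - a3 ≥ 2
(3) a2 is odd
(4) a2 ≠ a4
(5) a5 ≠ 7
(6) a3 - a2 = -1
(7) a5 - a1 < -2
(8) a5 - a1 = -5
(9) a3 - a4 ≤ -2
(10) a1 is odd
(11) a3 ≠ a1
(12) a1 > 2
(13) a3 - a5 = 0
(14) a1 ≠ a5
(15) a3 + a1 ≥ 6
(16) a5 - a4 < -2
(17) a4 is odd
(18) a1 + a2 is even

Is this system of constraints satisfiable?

Try a1 = 7, a2 = 3, a3 = 2, a4 = 5, a5 = 2.
Check constraint 2: a4 - a3 = 3; constraint 6: a3 - a2 = -1; constraint 7: a5 - a1 = -5. The remaining constraints are straightforward to verify.

Satisfiable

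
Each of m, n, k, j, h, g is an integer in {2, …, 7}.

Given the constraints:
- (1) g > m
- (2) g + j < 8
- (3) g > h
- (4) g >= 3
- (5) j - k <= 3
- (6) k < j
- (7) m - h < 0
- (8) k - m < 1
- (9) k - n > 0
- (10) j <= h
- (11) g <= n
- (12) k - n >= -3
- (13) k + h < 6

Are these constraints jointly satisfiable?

Constraints 3, 6, 9, 10, and 11 give k < j, j ≤ h, h < g, g ≤ n, n < k. Chaining: k < j ≤ h < g ≤ n < k, which forces k < k — impossible.

Unsatisfiable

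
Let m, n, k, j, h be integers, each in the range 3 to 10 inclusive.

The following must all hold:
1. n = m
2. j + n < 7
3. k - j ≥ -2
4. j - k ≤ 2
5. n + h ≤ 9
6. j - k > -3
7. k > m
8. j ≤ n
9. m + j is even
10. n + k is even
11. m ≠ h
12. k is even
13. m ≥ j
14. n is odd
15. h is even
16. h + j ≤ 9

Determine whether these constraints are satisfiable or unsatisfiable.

Constraint 14 makes n odd and constraint 12 makes k even, so n + k must be odd. Constraint 10 says n + k is even — contradiction.

Unsatisfiable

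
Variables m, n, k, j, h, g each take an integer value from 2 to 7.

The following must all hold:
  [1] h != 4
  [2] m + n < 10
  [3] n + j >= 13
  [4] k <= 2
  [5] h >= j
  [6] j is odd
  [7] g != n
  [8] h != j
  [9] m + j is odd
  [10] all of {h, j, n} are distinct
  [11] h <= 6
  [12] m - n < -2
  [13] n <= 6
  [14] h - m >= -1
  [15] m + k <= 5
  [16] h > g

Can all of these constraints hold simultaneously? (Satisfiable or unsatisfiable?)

Unsatisfiable

From constraint 13: n ≤ 6. From constraints 5 and 11: j ≤ h ≤ 6. Hence n + j ≤ 12. But constraint 3 requires n + j ≥ 13, and 13 > 12. Contradiction.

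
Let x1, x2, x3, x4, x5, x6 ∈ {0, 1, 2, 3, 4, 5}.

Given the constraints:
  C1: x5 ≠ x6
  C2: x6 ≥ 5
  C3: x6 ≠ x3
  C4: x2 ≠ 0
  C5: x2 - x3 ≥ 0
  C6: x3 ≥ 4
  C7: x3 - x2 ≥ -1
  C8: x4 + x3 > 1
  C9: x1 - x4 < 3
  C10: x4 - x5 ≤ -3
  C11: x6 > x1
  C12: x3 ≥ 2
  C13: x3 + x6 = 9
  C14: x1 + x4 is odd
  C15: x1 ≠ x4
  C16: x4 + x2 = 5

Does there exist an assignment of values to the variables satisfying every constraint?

Take x1 = 1, x2 = 5, x3 = 4, x4 = 0, x5 = 3, x6 = 5. Then constraint 5: x2 - x3 = 1; constraint 7: x3 - x2 = -1; constraint 8: x4 + x3 = 4, and every other listed constraint is also met.

Satisfiable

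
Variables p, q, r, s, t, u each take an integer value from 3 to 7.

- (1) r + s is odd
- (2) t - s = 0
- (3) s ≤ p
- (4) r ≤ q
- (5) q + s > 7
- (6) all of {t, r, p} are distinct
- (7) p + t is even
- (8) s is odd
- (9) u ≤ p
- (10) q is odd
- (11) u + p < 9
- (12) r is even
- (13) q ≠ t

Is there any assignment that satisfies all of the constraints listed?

Satisfiable

One satisfying assignment is p = 5, q = 5, r = 4, s = 3, t = 3, u = 3.
For the less obvious constraints — constraint 2: t - s = 0; constraint 5: q + s = 8 — and the others hold by inspection.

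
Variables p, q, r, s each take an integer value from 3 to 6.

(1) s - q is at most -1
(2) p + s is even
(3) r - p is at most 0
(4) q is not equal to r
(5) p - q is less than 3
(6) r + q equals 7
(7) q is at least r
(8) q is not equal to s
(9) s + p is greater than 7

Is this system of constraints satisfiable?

Satisfiable

Setting (p, q, r, s) = (5, 4, 3, 3) satisfies everything: constraint 1: s - q = -1; constraint 3: r - p = -2, and the others follow.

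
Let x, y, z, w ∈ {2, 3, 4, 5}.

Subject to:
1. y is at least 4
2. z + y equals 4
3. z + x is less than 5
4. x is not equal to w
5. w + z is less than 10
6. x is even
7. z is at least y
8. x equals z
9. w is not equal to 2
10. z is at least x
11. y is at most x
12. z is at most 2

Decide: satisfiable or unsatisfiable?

From constraints 1 and 11: x ≥ y and y ≥ 4, so x ≥ 4. From constraints 10 and 12: x ≤ z and z ≤ 2, so x ≤ 2. But 2 < 4, so no value of x works.

Unsatisfiable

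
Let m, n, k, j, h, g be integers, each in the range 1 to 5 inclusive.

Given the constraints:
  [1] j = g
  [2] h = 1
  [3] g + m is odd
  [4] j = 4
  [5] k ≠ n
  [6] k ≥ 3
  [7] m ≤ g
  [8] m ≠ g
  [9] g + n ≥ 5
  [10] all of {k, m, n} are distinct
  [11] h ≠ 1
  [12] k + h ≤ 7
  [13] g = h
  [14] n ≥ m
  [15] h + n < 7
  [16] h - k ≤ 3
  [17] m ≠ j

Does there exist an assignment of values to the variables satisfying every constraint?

Unsatisfiable

Constraint 4 fixes j = 4 and constraint 2 fixes h = 1. Constraints 1 and 13 give j = g = h, so j = h. But 4 ≠ 1 — contradiction.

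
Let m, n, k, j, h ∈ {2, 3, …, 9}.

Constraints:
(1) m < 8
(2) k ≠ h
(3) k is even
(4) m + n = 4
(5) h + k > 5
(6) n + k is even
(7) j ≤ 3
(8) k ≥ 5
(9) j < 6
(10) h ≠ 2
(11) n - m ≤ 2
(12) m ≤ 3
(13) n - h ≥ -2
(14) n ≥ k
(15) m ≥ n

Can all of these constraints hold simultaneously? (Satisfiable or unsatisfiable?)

From constraints 8 and 14: n ≥ k and k ≥ 5, so n ≥ 5. From constraints 12 and 15: n ≤ m and m ≤ 3, so n ≤ 3. But 3 < 5, so no value of n works.

Unsatisfiable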